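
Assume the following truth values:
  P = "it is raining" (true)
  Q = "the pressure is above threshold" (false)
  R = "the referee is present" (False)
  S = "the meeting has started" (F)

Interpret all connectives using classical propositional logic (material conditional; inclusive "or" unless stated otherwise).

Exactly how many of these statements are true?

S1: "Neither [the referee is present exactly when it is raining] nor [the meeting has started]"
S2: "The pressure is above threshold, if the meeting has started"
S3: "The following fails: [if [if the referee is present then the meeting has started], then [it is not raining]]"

S1: Parsed as (R iff P) nor S

R iff P = False iff True = False
(R iff P) nor S = False nor False = True
Thus S1 is true.

S2: Formalization: S -> Q

S -> Q = False -> False = True
Thus S2 is true.

S3: This is not ((R -> S) -> not P).

R -> S = False -> False = True
not P = not True = False
(R -> S) -> not P = True -> False = False
not ((R -> S) -> not P) = not False = True
Thus S3 is true.

3 of the 3 statements are true (S1, S2, S3).

3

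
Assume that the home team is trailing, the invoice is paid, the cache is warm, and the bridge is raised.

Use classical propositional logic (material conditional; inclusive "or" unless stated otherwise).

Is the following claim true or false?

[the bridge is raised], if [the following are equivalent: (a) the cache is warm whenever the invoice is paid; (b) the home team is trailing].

The statement is true.

Let N = "the invoice is paid" (T), Q = "the cache is warm" (T), H = "the home team is leading" (F), W = "the bridge is raised" (T).
Parsed as ((N -> Q) <-> ~H) -> W

N -> Q = T -> T = T
~H = ~F = T
(N -> Q) <-> ~H = T <-> T = T
((N -> Q) <-> ~H) -> W = T -> T = T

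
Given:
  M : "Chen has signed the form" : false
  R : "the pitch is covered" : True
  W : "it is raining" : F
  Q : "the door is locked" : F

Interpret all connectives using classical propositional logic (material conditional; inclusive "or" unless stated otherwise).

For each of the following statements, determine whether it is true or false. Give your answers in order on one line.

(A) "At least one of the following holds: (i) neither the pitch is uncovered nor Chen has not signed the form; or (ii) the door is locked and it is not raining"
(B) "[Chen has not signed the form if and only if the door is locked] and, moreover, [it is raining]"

(A) F / (B) F

(A): Parsed as (¬R ↓ ¬M) ∨ (Q ∧ ¬W)

¬R = ¬T = F
¬M = ¬F = T
¬R ↓ ¬M = F ↓ T = F
¬W = ¬F = T
Q ∧ ¬W = F ∧ T = F
(¬R ↓ ¬M) ∨ (Q ∧ ¬W) = F ∨ F = F
So (A) is false.

(B): This is (¬M ↔ Q) ∧ W.

¬M = ¬F = T
¬M ↔ Q = T ↔ F = F
(¬M ↔ Q) ∧ W = F ∧ F = F
Thus (B) is false.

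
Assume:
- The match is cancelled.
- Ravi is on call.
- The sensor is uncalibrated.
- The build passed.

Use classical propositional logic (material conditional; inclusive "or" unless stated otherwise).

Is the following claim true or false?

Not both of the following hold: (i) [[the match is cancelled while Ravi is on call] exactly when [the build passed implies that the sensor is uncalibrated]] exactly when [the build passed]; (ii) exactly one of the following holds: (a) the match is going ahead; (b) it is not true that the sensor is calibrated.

Let P = "the match is cancelled" (T), Q = "Ravi is on call" (T), S = "the build passed" (T), R = "the sensor is calibrated" (F).
This is (((P & Q) <-> (S -> ~R)) <-> S) nand (~P xor ~R).

P & Q = T & T = T
~R = ~F = T
S -> ~R = T -> T = T
(P & Q) <-> (S -> ~R) = T <-> T = T
((P & Q) <-> (S -> ~R)) <-> S = T <-> T = T
~P = ~T = F
~R = ~F = T
~P xor ~R = F xor T = T
(((P & Q) <-> (S -> ~R)) <-> S) nand (~P xor ~R) = T nand T = F

False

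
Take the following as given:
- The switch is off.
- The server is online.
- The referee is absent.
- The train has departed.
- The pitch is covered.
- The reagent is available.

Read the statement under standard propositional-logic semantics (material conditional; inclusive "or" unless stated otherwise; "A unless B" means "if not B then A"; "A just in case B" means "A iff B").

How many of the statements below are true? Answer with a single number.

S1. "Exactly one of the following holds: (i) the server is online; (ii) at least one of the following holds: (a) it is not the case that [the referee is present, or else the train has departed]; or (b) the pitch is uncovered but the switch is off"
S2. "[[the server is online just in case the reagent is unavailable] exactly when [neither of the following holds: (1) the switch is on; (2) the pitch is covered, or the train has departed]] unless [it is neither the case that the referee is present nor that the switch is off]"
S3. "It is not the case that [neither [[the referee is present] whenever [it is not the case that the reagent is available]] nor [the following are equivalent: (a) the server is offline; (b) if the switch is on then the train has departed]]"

Let R = "the server is online" (True), N = "the referee is present" (False), P = "the train has departed" (True), S = "the pitch is covered" (True), U = "the switch is on" (False), G = "the reagent is available" (True).

S1: Parsed as R xor (not (N or P) or (not S and not U))

N or P = False or True = True
not (N or P) = not True = False
not S = not True = False
not U = not False = True
not S and not U = False and True = False
not (N or P) or (not S and not U) = False or False = False
R xor (not (N or P) or (not S and not U)) = True xor False = True
Thus S1 is true.

S2: Formalization: ((R iff not G) iff (U nor (S or P))) or (N nor not U)

not G = not True = False
R iff not G = True iff False = False
S or P = True or True = True
U nor (S or P) = False nor True = False
(R iff not G) iff (U nor (S or P)) = False iff False = True
not U = not False = True
N nor not U = False nor True = False
((R iff not G) iff (U nor (S or P))) or (N nor not U) = True or False = True
Thus S2 is true.

S3: This is not ((not G -> N) nor (not R iff (U -> P))).

not G = not True = False
not G -> N = False -> False = True
not R = not True = False
U -> P = False -> True = True
not R iff (U -> P) = False iff True = False
(not G -> N) nor (not R iff (U -> P)) = True nor False = False
not ((not G -> N) nor (not R iff (U -> P))) = not False = True
Hence S3 is true.

True statements: 3 (S1, S2, S3).

3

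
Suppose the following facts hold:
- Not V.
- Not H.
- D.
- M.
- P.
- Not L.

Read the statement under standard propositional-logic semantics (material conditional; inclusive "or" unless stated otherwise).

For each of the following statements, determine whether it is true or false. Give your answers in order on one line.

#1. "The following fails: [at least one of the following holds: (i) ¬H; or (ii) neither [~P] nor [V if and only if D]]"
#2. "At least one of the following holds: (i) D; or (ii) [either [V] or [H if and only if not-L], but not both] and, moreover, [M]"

#1 False, #2 True

#1: Formalization: ¬(¬H ∨ (¬P ↓ (V ↔ D)))

¬H = ¬F = T
¬P = ¬T = F
V ↔ D = F ↔ T = F
¬P ↓ (V ↔ D) = F ↓ F = T
¬H ∨ (¬P ↓ (V ↔ D)) = T ∨ T = T
¬(¬H ∨ (¬P ↓ (V ↔ D))) = ¬T = F
So #1 is false.

#2: Formalization: D ∨ ((V ⊕ (H ↔ ¬L)) ∧ M)

¬L = ¬F = T
H ↔ ¬L = F ↔ T = F
V ⊕ (H ↔ ¬L) = F ⊕ F = F
(V ⊕ (H ↔ ¬L)) ∧ M = F ∧ T = F
D ∨ ((V ⊕ (H ↔ ¬L)) ∧ M) = T ∨ F = T
Thus #2 is true.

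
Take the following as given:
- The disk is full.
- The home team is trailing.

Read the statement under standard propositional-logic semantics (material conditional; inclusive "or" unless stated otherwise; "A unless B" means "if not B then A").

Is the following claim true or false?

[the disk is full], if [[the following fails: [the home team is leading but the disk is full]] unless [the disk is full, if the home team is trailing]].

Let U = "the home team is leading" (F), R = "the disk is full" (T).
Parsed as (¬(U ∧ R) ∨ (¬U → R)) → R

U ∧ R = F ∧ T = F
¬(U ∧ R) = ¬F = T
¬U = ¬F = T
¬U → R = T → T = T
¬(U ∧ R) ∨ (¬U → R) = T ∨ T = T
(¬(U ∧ R) ∨ (¬U → R)) → R = T → T = T

The statement is true.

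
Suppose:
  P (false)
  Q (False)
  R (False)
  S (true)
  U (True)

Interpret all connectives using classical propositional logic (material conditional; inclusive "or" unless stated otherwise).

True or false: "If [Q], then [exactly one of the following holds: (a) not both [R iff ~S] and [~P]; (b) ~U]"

True.

Values: Q=F, R=F, S=T, P=F, U=T.
This is Q → (((R ↔ ¬S) ↑ ¬P) ⊕ ¬U).

¬S = ¬T = F
R ↔ ¬S = F ↔ F = T
¬P = ¬F = T
(R ↔ ¬S) ↑ ¬P = T ↑ T = F
¬U = ¬T = F
((R ↔ ¬S) ↑ ¬P) ⊕ ¬U = F ⊕ F = F
Q → (((R ↔ ¬S) ↑ ¬P) ⊕ ¬U) = F → F = T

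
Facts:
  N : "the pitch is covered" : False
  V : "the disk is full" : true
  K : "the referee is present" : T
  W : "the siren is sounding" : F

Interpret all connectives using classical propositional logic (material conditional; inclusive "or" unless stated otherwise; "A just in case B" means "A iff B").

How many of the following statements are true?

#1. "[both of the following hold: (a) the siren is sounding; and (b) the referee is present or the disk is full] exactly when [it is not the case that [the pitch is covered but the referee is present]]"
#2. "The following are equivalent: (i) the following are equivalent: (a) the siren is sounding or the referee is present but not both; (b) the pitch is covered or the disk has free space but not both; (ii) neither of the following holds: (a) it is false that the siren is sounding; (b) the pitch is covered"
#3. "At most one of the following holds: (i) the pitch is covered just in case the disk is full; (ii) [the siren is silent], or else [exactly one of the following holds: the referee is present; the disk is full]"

2

#1: In symbols: (W ∧ (K ∨ V)) ↔ ¬(N ∧ K)

K ∨ V = T ∨ T = T
W ∧ (K ∨ V) = F ∧ T = F
N ∧ K = F ∧ T = F
¬(N ∧ K) = ¬F = T
(W ∧ (K ∨ V)) ↔ ¬(N ∧ K) = F ↔ T = F
So #1 is false.

#2: Parsed as ((W ⊕ K) ↔ (N ⊕ ¬V)) ↔ (¬W ↓ N)

W ⊕ K = F ⊕ T = T
¬V = ¬T = F
N ⊕ ¬V = F ⊕ F = F
(W ⊕ K) ↔ (N ⊕ ¬V) = T ↔ F = F
¬W = ¬F = T
¬W ↓ N = T ↓ F = F
((W ⊕ K) ↔ (N ⊕ ¬V)) ↔ (¬W ↓ N) = F ↔ F = T
So #2 is true.

#3: Formalization: (N ↔ V) ↑ (¬W ∨ (K ⊕ V))

N ↔ V = F ↔ T = F
¬W = ¬F = T
K ⊕ V = T ⊕ T = F
¬W ∨ (K ⊕ V) = T ∨ F = T
(N ↔ V) ↑ (¬W ∨ (K ⊕ V)) = F ↑ T = T
So #3 is true.

2 of the 3 statements are true (#2, #3).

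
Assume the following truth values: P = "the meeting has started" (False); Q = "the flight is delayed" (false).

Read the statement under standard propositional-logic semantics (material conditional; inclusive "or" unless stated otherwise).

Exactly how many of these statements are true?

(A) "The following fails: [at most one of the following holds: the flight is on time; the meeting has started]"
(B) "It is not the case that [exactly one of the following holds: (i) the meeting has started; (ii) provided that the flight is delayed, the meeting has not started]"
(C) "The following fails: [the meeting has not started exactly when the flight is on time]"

0

(A): Parsed as ~(~Q nand P)

~Q = ~F = T
~Q nand P = T nand F = T
~(~Q nand P) = ~T = F
Hence (A) is false.

(B): Parsed as ~(P xor (Q -> ~P))

~P = ~F = T
Q -> ~P = F -> T = T
P xor (Q -> ~P) = F xor T = T
~(P xor (Q -> ~P)) = ~T = F
So (B) is false.

(C): This is ~(~P <-> ~Q).

~P = ~F = T
~Q = ~F = T
~P <-> ~Q = T <-> T = T
~(~P <-> ~Q) = ~T = F
Hence (C) is false.

Count: 0.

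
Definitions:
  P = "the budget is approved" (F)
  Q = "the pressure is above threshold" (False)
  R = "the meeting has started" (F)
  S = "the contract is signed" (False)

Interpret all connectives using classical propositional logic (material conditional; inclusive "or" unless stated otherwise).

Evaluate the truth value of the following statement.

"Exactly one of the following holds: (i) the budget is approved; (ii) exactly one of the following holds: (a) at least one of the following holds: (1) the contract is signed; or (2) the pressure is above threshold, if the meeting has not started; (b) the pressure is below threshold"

In symbols: P xor ((S or (not R -> Q)) xor not Q)

not R = not False = True
not R -> Q = True -> False = False
S or (not R -> Q) = False or False = False
not Q = not False = True
(S or (not R -> Q)) xor not Q = False xor True = True
P xor ((S or (not R -> Q)) xor not Q) = False xor True = True

true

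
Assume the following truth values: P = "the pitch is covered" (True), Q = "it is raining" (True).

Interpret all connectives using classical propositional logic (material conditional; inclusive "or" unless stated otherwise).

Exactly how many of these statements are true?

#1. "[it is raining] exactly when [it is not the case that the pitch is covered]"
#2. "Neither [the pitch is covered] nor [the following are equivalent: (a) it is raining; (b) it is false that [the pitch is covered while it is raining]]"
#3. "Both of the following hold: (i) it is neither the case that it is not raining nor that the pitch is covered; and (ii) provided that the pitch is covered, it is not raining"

#1: In symbols: Q iff not P

not P = not True = False
Q iff not P = True iff False = False
So #1 is false.

#2: Parsed as P nor (Q iff not (P and Q))

P and Q = True and True = True
not (P and Q) = not True = False
Q iff not (P and Q) = True iff False = False
P nor (Q iff not (P and Q)) = True nor False = False
So #2 is false.

#3: In symbols: (not Q nor P) and (P -> not Q)

not Q = not True = False
not Q nor P = False nor True = False
not Q = not True = False
P -> not Q = True -> False = False
(not Q nor P) and (P -> not Q) = False and False = False
Thus #3 is false.

True statements: 0 (none).

0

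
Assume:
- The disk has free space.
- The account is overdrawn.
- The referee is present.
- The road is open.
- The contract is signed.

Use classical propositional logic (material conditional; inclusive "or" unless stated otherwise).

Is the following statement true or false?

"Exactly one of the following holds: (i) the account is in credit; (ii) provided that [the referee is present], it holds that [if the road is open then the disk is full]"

Let Q = "the account is overdrawn" (T), R = "the referee is present" (T), S = "the road is closed" (F), P = "the disk is full" (F).
In symbols: ~Q xor (R -> (~S -> P))

~Q = ~T = F
~S = ~F = T
~S -> P = T -> F = F
R -> (~S -> P) = T -> F = F
~Q xor (R -> (~S -> P)) = F xor F = F

False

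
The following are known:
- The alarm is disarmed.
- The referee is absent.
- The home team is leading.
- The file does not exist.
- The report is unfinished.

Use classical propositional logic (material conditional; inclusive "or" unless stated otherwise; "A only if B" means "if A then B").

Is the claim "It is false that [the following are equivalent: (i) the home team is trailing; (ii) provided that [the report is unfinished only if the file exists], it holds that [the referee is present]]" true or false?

Let U = "the home team is leading" (True), R = "the report is finished" (False), N = "the file exists" (False), H = "the referee is present" (False).
In symbols: not (not U iff ((not R -> N) -> H))

not U = not True = False
not R = not False = True
not R -> N = True -> False = False
(not R -> N) -> H = False -> False = True
not U iff ((not R -> N) -> H) = False iff True = False
not (not U iff ((not R -> N) -> H)) = not False = True

True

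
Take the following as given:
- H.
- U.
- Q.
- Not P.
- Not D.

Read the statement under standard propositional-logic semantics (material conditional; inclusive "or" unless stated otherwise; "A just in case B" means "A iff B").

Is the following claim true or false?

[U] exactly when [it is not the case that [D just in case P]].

The statement is false.

This is U ↔ ¬(D ↔ P).

D ↔ P = F ↔ F = T
¬(D ↔ P) = ¬T = F
U ↔ ¬(D ↔ P) = T ↔ F = F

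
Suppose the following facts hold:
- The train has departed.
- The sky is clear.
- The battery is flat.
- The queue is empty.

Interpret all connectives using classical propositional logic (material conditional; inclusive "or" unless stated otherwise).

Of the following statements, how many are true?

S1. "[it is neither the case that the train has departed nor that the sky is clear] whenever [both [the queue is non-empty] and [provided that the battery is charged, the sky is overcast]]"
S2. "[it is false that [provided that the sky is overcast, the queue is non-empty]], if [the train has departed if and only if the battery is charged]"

2

Let S = "the queue is empty" (T), R = "the battery is charged" (F), Q = "the sky is overcast" (F), P = "the train has departed" (T).

S1: Formalization: (¬S ∧ (R → Q)) → (P ↓ ¬Q)

¬S = ¬T = F
R → Q = F → F = T
¬S ∧ (R → Q) = F ∧ T = F
¬Q = ¬F = T
P ↓ ¬Q = T ↓ T = F
(¬S ∧ (R → Q)) → (P ↓ ¬Q) = F → F = T
Thus S1 is true.

S2: In symbols: (P ↔ R) → ¬(Q → ¬S)

P ↔ R = T ↔ F = F
¬S = ¬T = F
Q → ¬S = F → F = T
¬(Q → ¬S) = ¬T = F
(P ↔ R) → ¬(Q → ¬S) = F → F = T
Hence S2 is true.

Count: 2.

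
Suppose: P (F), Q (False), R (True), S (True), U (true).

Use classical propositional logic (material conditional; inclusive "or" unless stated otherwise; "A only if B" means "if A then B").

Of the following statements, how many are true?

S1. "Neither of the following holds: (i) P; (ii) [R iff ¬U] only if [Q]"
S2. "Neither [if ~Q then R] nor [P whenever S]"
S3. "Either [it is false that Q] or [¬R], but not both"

1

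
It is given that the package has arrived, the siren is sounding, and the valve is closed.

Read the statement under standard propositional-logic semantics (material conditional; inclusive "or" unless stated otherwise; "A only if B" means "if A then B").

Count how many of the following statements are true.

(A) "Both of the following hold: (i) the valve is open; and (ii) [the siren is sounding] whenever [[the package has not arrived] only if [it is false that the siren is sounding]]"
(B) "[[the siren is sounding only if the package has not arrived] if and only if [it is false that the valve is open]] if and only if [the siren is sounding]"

0

Let K = "the valve is open" (F), N = "the package has arrived" (T), U = "the siren is sounding" (T).

(A): In symbols: K ∧ ((¬N → ¬U) → U)

¬N = ¬T = F
¬U = ¬T = F
¬N → ¬U = F → F = T
(¬N → ¬U) → U = T → T = T
K ∧ ((¬N → ¬U) → U) = F ∧ T = F
So (A) is false.

(B): In symbols: ((U → ¬N) ↔ ¬K) ↔ U

¬N = ¬T = F
U → ¬N = T → F = F
¬K = ¬F = T
(U → ¬N) ↔ ¬K = F ↔ T = F
((U → ¬N) ↔ ¬K) ↔ U = F ↔ T = F
Thus (B) is false.

0 of the 2 statements are true (none).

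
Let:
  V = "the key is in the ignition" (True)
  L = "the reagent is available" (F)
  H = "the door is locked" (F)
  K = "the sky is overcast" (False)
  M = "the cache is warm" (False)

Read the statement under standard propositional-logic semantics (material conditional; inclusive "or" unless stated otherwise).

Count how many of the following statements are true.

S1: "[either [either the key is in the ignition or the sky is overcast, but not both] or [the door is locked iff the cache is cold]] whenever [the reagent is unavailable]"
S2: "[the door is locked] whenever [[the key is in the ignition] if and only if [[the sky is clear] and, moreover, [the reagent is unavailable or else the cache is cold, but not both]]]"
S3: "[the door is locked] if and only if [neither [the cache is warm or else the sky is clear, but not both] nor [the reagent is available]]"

S1: Parsed as ~L -> ((V xor K) | (H <-> ~M))

~L = ~F = T
V xor K = T xor F = T
~M = ~F = T
H <-> ~M = F <-> T = F
(V xor K) | (H <-> ~M) = T | F = T
~L -> ((V xor K) | (H <-> ~M)) = T -> T = T
So S1 is true.

S2: Parsed as (V <-> (~K & (~L xor ~M))) -> H

~K = ~F = T
~L = ~F = T
~M = ~F = T
~L xor ~M = T xor T = F
~K & (~L xor ~M) = T & F = F
V <-> (~K & (~L xor ~M)) = T <-> F = F
(V <-> (~K & (~L xor ~M))) -> H = F -> F = T
Thus S2 is true.

S3: Formalization: H <-> ((M xor ~K) nor L)

~K = ~F = T
M xor ~K = F xor T = T
(M xor ~K) nor L = T nor F = F
H <-> ((M xor ~K) nor L) = F <-> F = T
Hence S3 is true.

True statements: 3 (S1, S2, S3).

3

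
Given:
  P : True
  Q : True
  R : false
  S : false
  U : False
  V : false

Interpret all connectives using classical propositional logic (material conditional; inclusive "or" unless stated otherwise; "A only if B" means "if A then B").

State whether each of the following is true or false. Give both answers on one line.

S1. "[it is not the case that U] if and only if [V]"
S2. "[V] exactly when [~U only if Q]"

S1: Parsed as ~U <-> V

~U = ~F = T
~U <-> V = T <-> F = F
So S1 is false.

S2: This is V <-> (~U -> Q).

~U = ~F = T
~U -> Q = T -> T = T
V <-> (~U -> Q) = F <-> T = F
Thus S2 is false.

S1 false / S2 false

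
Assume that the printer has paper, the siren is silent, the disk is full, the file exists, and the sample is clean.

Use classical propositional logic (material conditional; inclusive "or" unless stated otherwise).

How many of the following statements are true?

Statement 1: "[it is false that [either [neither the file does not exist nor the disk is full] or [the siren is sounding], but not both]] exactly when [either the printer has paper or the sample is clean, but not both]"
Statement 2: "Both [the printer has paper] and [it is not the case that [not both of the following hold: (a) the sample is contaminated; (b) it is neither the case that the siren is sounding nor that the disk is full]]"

0

Let W = "the file exists" (T), G = "the disk is full" (T), U = "the siren is sounding" (F), H = "the printer has paper" (T), S = "the sample is contaminated" (F).

Statement 1: Parsed as ¬((¬W ↓ G) ⊕ U) ↔ (H ⊕ ¬S)

¬W = ¬T = F
¬W ↓ G = F ↓ T = F
(¬W ↓ G) ⊕ U = F ⊕ F = F
¬((¬W ↓ G) ⊕ U) = ¬F = T
¬S = ¬F = T
H ⊕ ¬S = T ⊕ T = F
¬((¬W ↓ G) ⊕ U) ↔ (H ⊕ ¬S) = T ↔ F = F
Thus Statement 1 is false.

Statement 2: Parsed as H ∧ ¬(S ↑ (U ↓ G))

U ↓ G = F ↓ T = F
S ↑ (U ↓ G) = F ↑ F = T
¬(S ↑ (U ↓ G)) = ¬T = F
H ∧ ¬(S ↑ (U ↓ G)) = T ∧ F = F
So Statement 2 is false.

Count: 0.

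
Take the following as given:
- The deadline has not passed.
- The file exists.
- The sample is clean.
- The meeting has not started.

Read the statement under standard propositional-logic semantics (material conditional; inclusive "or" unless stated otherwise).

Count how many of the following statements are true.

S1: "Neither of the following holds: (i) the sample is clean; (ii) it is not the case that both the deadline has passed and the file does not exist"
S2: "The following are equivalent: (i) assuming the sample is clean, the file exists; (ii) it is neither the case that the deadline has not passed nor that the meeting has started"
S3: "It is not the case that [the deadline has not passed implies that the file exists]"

0

Let K = "the sample is contaminated" (F), Q = "the deadline has passed" (F), G = "the file exists" (T), R = "the meeting has started" (F).

S1: Formalization: ~K nor (Q nand ~G)

~K = ~F = T
~G = ~T = F
Q nand ~G = F nand F = T
~K nor (Q nand ~G) = T nor T = F
So S1 is false.

S2: In symbols: (~K -> G) <-> (~Q nor R)

~K = ~F = T
~K -> G = T -> T = T
~Q = ~F = T
~Q nor R = T nor F = F
(~K -> G) <-> (~Q nor R) = T <-> F = F
Hence S2 is false.

S3: This is ~(~Q -> G).

~Q = ~F = T
~Q -> G = T -> T = T
~(~Q -> G) = ~T = F
Hence S3 is false.

0 of the 3 statements are true (none).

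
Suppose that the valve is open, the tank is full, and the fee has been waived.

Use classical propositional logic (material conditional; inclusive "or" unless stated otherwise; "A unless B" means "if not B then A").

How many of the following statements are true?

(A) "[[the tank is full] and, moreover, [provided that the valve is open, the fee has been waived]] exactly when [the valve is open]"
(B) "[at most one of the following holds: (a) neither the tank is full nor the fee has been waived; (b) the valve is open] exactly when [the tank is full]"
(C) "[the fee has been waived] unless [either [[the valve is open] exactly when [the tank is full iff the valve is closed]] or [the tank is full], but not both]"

Let Q = "the tank is full" (T), P = "the valve is open" (T), R = "the fee has been waived" (T).

(A): This is (Q & (P -> R)) <-> P.

P -> R = T -> T = T
Q & (P -> R) = T & T = T
(Q & (P -> R)) <-> P = T <-> T = T
Hence (A) is true.

(B): Formalization: ((Q nor R) nand P) <-> Q

Q nor R = T nor T = F
(Q nor R) nand P = F nand T = T
((Q nor R) nand P) <-> Q = T <-> T = T
Thus (B) is true.

(C): Formalization: R | ((P <-> (Q <-> ~P)) xor Q)

~P = ~T = F
Q <-> ~P = T <-> F = F
P <-> (Q <-> ~P) = T <-> F = F
(P <-> (Q <-> ~P)) xor Q = F xor T = T
R | ((P <-> (Q <-> ~P)) xor Q) = T | T = T
Hence (C) is true.

Count: 3.

3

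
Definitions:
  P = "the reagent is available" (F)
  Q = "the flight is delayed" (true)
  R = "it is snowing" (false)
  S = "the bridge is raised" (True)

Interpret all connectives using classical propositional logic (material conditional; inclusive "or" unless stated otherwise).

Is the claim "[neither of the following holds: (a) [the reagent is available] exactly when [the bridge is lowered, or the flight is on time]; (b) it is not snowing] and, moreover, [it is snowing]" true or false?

Values: P=False, S=True, Q=True, R=False.
Formalization: ((P iff (not S or not Q)) nor not R) and R

not S = not True = False
not Q = not True = False
not S or not Q = False or False = False
P iff (not S or not Q) = False iff False = True
not R = not False = True
(P iff (not S or not Q)) nor not R = True nor True = False
((P iff (not S or not Q)) nor not R) and R = False and False = False

The statement is false.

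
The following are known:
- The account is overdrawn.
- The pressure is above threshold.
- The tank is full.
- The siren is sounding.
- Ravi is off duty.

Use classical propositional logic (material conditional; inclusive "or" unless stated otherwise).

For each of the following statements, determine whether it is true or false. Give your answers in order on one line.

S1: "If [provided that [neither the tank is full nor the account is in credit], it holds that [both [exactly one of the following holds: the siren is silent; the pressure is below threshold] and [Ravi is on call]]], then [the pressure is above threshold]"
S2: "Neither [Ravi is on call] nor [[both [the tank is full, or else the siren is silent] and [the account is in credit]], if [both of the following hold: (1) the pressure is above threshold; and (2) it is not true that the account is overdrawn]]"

S1 True; S2 False

Let V = "the tank is full" (True), M = "the account is overdrawn" (True), R = "the siren is sounding" (True), P = "the pressure is above threshold" (True), S = "Ravi is on call" (False).

S1: In symbols: ((V nor not M) -> ((not R xor not P) and S)) -> P

not M = not True = False
V nor not M = True nor False = False
not R = not True = False
not P = not True = False
not R xor not P = False xor False = False
(not R xor not P) and S = False and False = False
(V nor not M) -> ((not R xor not P) and S) = False -> False = True
((V nor not M) -> ((not R xor not P) and S)) -> P = True -> True = True
So S1 is true.

S2: This is S nor ((P and not M) -> ((V or not R) and not M)).

not M = not True = False
P and not M = True and False = False
not R = not True = False
V or not R = True or False = True
not M = not True = False
(V or not R) and not M = True and False = False
(P and not M) -> ((V or not R) and not M) = False -> False = True
S nor ((P and not M) -> ((V or not R) and not M)) = False nor True = False
Hence S2 is false.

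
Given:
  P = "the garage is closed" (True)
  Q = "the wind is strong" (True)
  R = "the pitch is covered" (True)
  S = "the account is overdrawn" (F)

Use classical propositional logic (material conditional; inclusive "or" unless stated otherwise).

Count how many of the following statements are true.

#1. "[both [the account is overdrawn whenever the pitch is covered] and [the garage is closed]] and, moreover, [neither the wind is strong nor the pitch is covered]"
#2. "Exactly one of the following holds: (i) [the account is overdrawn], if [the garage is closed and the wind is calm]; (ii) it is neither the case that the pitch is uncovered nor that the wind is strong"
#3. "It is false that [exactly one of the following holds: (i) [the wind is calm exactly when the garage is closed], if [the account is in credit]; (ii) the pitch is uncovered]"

#1: This is ((R -> S) & P) & (Q nor R).

R -> S = T -> F = F
(R -> S) & P = F & T = F
Q nor R = T nor T = F
((R -> S) & P) & (Q nor R) = F & F = F
So #1 is false.

#2: In symbols: ((P & ~Q) -> S) xor (~R nor Q)

~Q = ~T = F
P & ~Q = T & F = F
(P & ~Q) -> S = F -> F = T
~R = ~T = F
~R nor Q = F nor T = F
((P & ~Q) -> S) xor (~R nor Q) = T xor F = T
Thus #2 is true.

#3: Parsed as ~((~S -> (~Q <-> P)) xor ~R)

~S = ~F = T
~Q = ~T = F
~Q <-> P = F <-> T = F
~S -> (~Q <-> P) = T -> F = F
~R = ~T = F
(~S -> (~Q <-> P)) xor ~R = F xor F = F
~((~S -> (~Q <-> P)) xor ~R) = ~F = T
Thus #3 is true.

2 of the 3 statements are true (#2, #3).

2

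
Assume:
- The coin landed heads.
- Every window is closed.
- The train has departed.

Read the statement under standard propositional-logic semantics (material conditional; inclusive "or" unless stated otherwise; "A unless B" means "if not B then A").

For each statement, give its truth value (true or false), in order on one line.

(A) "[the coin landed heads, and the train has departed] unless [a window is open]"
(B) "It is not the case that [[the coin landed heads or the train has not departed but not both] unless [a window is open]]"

Let U = "the coin landed heads" (True), N = "the train has departed" (True), Q = "a window is open" (False).

(A): Parsed as (U and N) or Q

U and N = True and True = True
(U and N) or Q = True or False = True
So (A) is true.

(B): Parsed as not ((U xor not N) or Q)

not N = not True = False
U xor not N = True xor False = True
(U xor not N) or Q = True or False = True
not ((U xor not N) or Q) = not True = False
Hence (B) is false.

(A) true / (B) false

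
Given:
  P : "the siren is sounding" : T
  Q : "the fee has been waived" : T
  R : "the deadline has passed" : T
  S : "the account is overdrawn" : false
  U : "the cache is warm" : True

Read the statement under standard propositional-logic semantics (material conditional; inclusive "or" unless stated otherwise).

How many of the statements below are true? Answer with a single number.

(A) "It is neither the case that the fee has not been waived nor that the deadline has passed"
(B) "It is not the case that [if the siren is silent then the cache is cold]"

0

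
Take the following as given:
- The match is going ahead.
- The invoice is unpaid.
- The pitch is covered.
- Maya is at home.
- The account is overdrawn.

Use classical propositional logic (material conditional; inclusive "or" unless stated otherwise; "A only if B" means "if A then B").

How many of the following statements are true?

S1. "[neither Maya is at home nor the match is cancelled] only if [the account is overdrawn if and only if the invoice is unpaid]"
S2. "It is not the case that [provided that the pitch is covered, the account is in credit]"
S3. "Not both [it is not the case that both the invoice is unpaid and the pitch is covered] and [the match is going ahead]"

Let S = "Maya is at home" (True), P = "the match is cancelled" (False), U = "the account is overdrawn" (True), Q = "the invoice is paid" (False), R = "the pitch is covered" (True).

S1: Formalization: (S nor P) -> (U iff not Q)

S nor P = True nor False = False
not Q = not False = True
U iff not Q = True iff True = True
(S nor P) -> (U iff not Q) = False -> True = True
Thus S1 is true.

S2: Formalization: not (R -> not U)

not U = not True = False
R -> not U = True -> False = False
not (R -> not U) = not False = True
Hence S2 is true.

S3: This is (not Q nand R) nand not P.

not Q = not False = True
not Q nand R = True nand True = False
not P = not False = True
(not Q nand R) nand not P = False nand True = True
Thus S3 is true.

3 of the 3 statements are true (S1, S2, S3).

3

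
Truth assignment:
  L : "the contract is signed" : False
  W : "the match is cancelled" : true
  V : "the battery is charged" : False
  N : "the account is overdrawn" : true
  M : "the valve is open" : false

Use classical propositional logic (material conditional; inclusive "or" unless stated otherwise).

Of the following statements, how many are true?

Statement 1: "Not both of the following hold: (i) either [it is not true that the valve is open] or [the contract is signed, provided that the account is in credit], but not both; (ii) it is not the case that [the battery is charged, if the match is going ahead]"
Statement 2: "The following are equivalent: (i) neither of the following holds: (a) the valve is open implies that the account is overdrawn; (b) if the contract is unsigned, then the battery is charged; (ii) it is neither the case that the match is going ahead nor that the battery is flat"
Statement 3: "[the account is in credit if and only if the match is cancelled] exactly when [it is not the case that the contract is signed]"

2

Statement 1: In symbols: (¬M ⊕ (¬N → L)) ↑ ¬(¬W → V)

¬M = ¬F = T
¬N = ¬T = F
¬N → L = F → F = T
¬M ⊕ (¬N → L) = T ⊕ T = F
¬W = ¬T = F
¬W → V = F → F = T
¬(¬W → V) = ¬T = F
(¬M ⊕ (¬N → L)) ↑ ¬(¬W → V) = F ↑ F = T
Hence Statement 1 is true.

Statement 2: Formalization: ((M → N) ↓ (¬L → V)) ↔ (¬W ↓ ¬V)

M → N = F → T = T
¬L = ¬F = T
¬L → V = T → F = F
(M → N) ↓ (¬L → V) = T ↓ F = F
¬W = ¬T = F
¬V = ¬F = T
¬W ↓ ¬V = F ↓ T = F
((M → N) ↓ (¬L → V)) ↔ (¬W ↓ ¬V) = F ↔ F = T
So Statement 2 is true.

Statement 3: This is (¬N ↔ W) ↔ ¬L.

¬N = ¬T = F
¬N ↔ W = F ↔ T = F
¬L = ¬F = T
(¬N ↔ W) ↔ ¬L = F ↔ T = F
Thus Statement 3 is false.

Count: 2.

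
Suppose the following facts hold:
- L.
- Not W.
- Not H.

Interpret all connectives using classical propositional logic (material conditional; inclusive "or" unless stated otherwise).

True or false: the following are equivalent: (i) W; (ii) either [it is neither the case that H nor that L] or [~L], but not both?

The statement is true.

This is W ↔ ((H ↓ L) ⊕ ¬L).

H ↓ L = F ↓ T = F
¬L = ¬T = F
(H ↓ L) ⊕ ¬L = F ⊕ F = F
W ↔ ((H ↓ L) ⊕ ¬L) = F ↔ F = T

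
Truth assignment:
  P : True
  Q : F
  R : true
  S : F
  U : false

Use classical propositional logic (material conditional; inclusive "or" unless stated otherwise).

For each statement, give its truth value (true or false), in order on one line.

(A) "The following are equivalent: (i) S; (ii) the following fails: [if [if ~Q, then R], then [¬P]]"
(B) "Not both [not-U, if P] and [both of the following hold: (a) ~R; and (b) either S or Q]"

(A) F, (B) T

(A): This is S ↔ ¬((¬Q → R) → ¬P).

¬Q = ¬F = T
¬Q → R = T → T = T
¬P = ¬T = F
(¬Q → R) → ¬P = T → F = F
¬((¬Q → R) → ¬P) = ¬F = T
S ↔ ¬((¬Q → R) → ¬P) = F ↔ T = F
Thus (A) is false.

(B): Parsed as (P → ¬U) ↑ (¬R ∧ (S ∨ Q))

¬U = ¬F = T
P → ¬U = T → T = T
¬R = ¬T = F
S ∨ Q = F ∨ F = F
¬R ∧ (S ∨ Q) = F ∧ F = F
(P → ¬U) ↑ (¬R ∧ (S ∨ Q)) = T ↑ F = T
Thus (B) is true.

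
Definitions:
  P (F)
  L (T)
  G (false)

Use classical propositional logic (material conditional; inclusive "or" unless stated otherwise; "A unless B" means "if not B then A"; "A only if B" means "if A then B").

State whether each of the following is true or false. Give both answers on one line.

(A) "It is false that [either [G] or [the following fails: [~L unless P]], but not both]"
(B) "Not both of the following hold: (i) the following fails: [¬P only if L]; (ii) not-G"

(A) F, (B) T

(A): This is ~(G xor ~(~L | P)).

~L = ~T = F
~L | P = F | F = F
~(~L | P) = ~F = T
G xor ~(~L | P) = F xor T = T
~(G xor ~(~L | P)) = ~T = F
Hence (A) is false.

(B): Formalization: ~(~P -> L) nand ~G

~P = ~F = T
~P -> L = T -> T = T
~(~P -> L) = ~T = F
~G = ~F = T
~(~P -> L) nand ~G = F nand T = T
Hence (B) is true.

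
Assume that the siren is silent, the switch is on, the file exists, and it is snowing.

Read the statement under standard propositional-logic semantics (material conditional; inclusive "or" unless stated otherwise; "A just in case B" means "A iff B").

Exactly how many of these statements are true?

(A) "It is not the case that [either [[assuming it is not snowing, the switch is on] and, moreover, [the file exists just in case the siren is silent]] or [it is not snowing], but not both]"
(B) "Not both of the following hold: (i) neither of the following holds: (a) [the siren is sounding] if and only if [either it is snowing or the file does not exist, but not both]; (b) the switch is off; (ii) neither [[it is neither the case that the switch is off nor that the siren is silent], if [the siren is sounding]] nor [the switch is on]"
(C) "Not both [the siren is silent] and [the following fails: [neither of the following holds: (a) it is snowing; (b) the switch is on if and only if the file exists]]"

1

Let S = "it is snowing" (T), Q = "the switch is on" (T), R = "the file exists" (T), P = "the siren is sounding" (F).

(A): Formalization: ¬(((¬S → Q) ∧ (R ↔ ¬P)) ⊕ ¬S)

¬S = ¬T = F
¬S → Q = F → T = T
¬P = ¬F = T
R ↔ ¬P = T ↔ T = T
(¬S → Q) ∧ (R ↔ ¬P) = T ∧ T = T
¬S = ¬T = F
((¬S → Q) ∧ (R ↔ ¬P)) ⊕ ¬S = T ⊕ F = T
¬(((¬S → Q) ∧ (R ↔ ¬P)) ⊕ ¬S) = ¬T = F
Thus (A) is false.

(B): In symbols: ((P ↔ (S ⊕ ¬R)) ↓ ¬Q) ↑ ((P → (¬Q ↓ ¬P)) ↓ Q)

¬R = ¬T = F
S ⊕ ¬R = T ⊕ F = T
P ↔ (S ⊕ ¬R) = F ↔ T = F
¬Q = ¬T = F
(P ↔ (S ⊕ ¬R)) ↓ ¬Q = F ↓ F = T
¬Q = ¬T = F
¬P = ¬F = T
¬Q ↓ ¬P = F ↓ T = F
P → (¬Q ↓ ¬P) = F → F = T
(P → (¬Q ↓ ¬P)) ↓ Q = T ↓ T = F
((P ↔ (S ⊕ ¬R)) ↓ ¬Q) ↑ ((P → (¬Q ↓ ¬P)) ↓ Q) = T ↑ F = T
Hence (B) is true.

(C): This is ¬P ↑ ¬(S ↓ (Q ↔ R)).

¬P = ¬F = T
Q ↔ R = T ↔ T = T
S ↓ (Q ↔ R) = T ↓ T = F
¬(S ↓ (Q ↔ R)) = ¬F = T
¬P ↑ ¬(S ↓ (Q ↔ R)) = T ↑ T = F
So (C) is false.

1 of the 3 statements is true.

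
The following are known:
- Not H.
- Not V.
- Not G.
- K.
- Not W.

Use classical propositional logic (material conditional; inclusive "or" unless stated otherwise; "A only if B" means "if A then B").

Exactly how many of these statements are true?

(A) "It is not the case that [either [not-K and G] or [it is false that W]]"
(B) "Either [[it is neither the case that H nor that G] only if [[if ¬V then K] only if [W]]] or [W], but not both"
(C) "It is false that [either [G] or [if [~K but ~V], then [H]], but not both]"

0

(A): Parsed as ~((~K & G) | ~W)

~K = ~T = F
~K & G = F & F = F
~W = ~F = T
(~K & G) | ~W = F | T = T
~((~K & G) | ~W) = ~T = F
Hence (A) is false.

(B): This is ((H nor G) -> ((~V -> K) -> W)) xor W.

H nor G = F nor F = T
~V = ~F = T
~V -> K = T -> T = T
(~V -> K) -> W = T -> F = F
(H nor G) -> ((~V -> K) -> W) = T -> F = F
((H nor G) -> ((~V -> K) -> W)) xor W = F xor F = F
Hence (B) is false.

(C): Parsed as ~(G xor ((~K & ~V) -> H))

~K = ~T = F
~V = ~F = T
~K & ~V = F & T = F
(~K & ~V) -> H = F -> F = T
G xor ((~K & ~V) -> H) = F xor T = T
~(G xor ((~K & ~V) -> H)) = ~T = F
Hence (C) is false.

0 of the 3 statements are true (none).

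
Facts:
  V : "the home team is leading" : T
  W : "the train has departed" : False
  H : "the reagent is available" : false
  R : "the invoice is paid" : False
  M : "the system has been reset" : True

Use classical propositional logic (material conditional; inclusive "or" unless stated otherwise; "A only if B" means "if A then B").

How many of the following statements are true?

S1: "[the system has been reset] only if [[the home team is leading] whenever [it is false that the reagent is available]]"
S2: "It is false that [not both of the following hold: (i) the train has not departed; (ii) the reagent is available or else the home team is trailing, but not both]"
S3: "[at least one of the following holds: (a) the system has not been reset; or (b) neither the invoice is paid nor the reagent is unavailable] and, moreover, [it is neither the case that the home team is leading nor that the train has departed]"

S1: This is M -> (not H -> V).

not H = not False = True
not H -> V = True -> True = True
M -> (not H -> V) = True -> True = True
Hence S1 is true.

S2: In symbols: not (not W nand (H xor not V))

not W = not False = True
not V = not True = False
H xor not V = False xor False = False
not W nand (H xor not V) = True nand False = True
not (not W nand (H xor not V)) = not True = False
Hence S2 is false.

S3: This is (not M or (R nor not H)) and (V nor W).

not M = not True = False
not H = not False = True
R nor not H = False nor True = False
not M or (R nor not H) = False or False = False
V nor W = True nor False = False
(not M or (R nor not H)) and (V nor W) = False and False = False
Thus S3 is false.

1 of the 3 statements is true (S1).

1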